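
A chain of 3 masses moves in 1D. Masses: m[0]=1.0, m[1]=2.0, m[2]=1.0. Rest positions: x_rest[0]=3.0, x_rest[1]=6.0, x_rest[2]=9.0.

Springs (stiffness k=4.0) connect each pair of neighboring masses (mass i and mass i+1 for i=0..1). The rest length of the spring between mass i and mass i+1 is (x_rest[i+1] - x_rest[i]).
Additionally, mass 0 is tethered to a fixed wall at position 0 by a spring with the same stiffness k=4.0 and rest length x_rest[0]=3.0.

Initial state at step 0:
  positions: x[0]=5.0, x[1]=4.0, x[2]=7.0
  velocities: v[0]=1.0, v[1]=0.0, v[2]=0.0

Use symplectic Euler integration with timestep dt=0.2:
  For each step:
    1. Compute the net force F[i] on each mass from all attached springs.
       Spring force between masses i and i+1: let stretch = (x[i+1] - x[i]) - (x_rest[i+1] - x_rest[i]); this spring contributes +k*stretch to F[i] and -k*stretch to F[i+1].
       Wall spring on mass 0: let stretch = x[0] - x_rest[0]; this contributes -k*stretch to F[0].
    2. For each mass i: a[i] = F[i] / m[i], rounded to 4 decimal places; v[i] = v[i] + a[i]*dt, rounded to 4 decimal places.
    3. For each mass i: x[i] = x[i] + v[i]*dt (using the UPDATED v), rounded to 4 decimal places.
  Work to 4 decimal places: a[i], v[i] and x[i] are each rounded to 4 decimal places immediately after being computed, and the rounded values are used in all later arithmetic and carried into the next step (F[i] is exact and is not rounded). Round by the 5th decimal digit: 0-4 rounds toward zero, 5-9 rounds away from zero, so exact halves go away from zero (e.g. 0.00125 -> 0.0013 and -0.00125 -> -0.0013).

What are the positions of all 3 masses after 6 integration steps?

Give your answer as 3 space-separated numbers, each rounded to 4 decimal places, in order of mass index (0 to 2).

Step 0: x=[5.0000 4.0000 7.0000] v=[1.0000 0.0000 0.0000]
Step 1: x=[4.2400 4.3200 7.0000] v=[-3.8000 1.6000 0.0000]
Step 2: x=[2.8144 4.8480 7.0512] v=[-7.1280 2.6400 0.2560]
Step 3: x=[1.2639 5.3896 7.2299] v=[-7.7526 2.7078 0.8934]
Step 4: x=[0.1713 5.7483 7.5941] v=[-5.4632 1.7936 1.8212]
Step 5: x=[-0.0564 5.8085 8.1430] v=[-1.1386 0.3011 2.7446]
Step 6: x=[0.6633 5.5863 8.7984] v=[3.5984 -1.1111 3.2770]

Answer: 0.6633 5.5863 8.7984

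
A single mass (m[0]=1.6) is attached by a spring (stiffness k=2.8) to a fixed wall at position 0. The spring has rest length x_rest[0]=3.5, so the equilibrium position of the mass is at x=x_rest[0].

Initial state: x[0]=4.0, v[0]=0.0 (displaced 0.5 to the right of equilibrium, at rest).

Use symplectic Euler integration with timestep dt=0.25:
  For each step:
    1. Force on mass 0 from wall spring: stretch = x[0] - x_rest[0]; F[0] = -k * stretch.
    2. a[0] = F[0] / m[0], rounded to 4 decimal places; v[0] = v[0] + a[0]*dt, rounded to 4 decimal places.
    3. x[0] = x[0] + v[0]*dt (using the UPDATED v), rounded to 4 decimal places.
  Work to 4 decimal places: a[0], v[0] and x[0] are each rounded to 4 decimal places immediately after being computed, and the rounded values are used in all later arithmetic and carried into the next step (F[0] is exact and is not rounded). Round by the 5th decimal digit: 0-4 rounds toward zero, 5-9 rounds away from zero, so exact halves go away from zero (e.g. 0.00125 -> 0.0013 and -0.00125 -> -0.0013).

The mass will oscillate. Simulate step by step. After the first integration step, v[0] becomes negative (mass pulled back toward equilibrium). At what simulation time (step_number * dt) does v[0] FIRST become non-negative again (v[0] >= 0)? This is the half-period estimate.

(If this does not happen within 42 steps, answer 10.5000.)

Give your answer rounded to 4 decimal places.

Answer: 2.5000

Derivation:
Step 0: x=[4.0000] v=[0.0000]
Step 1: x=[3.9453] v=[-0.2188]
Step 2: x=[3.8419] v=[-0.4136]
Step 3: x=[3.7011] v=[-0.5632]
Step 4: x=[3.5383] v=[-0.6512]
Step 5: x=[3.3713] v=[-0.6680]
Step 6: x=[3.2184] v=[-0.6117]
Step 7: x=[3.0963] v=[-0.4885]
Step 8: x=[3.0183] v=[-0.3119]
Step 9: x=[2.9930] v=[-0.1012]
Step 10: x=[3.0232] v=[0.1206]
First v>=0 after going negative at step 10, time=2.5000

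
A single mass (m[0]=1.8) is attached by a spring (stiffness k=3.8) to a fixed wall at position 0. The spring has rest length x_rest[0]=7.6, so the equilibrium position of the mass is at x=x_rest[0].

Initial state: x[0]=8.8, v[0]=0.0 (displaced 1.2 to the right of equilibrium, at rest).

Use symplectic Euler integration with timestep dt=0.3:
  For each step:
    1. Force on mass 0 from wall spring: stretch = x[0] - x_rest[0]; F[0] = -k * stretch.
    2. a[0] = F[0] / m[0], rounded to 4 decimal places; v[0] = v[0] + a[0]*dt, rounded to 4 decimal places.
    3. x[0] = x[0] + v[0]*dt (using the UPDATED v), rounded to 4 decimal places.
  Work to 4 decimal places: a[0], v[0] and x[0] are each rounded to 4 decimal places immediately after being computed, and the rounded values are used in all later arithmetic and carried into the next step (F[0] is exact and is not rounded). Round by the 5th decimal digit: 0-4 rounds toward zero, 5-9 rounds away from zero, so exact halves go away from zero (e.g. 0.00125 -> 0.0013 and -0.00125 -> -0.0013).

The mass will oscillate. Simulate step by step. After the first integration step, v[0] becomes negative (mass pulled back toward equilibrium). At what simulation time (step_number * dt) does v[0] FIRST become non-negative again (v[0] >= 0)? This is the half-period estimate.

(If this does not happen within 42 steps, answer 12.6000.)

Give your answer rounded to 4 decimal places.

Answer: 2.4000

Derivation:
Step 0: x=[8.8000] v=[0.0000]
Step 1: x=[8.5720] v=[-0.7600]
Step 2: x=[8.1593] v=[-1.3756]
Step 3: x=[7.6404] v=[-1.7298]
Step 4: x=[7.1138] v=[-1.7554]
Step 5: x=[6.6796] v=[-1.4475]
Step 6: x=[6.4202] v=[-0.8646]
Step 7: x=[6.3850] v=[-0.1174]
Step 8: x=[6.5806] v=[0.6521]
First v>=0 after going negative at step 8, time=2.4000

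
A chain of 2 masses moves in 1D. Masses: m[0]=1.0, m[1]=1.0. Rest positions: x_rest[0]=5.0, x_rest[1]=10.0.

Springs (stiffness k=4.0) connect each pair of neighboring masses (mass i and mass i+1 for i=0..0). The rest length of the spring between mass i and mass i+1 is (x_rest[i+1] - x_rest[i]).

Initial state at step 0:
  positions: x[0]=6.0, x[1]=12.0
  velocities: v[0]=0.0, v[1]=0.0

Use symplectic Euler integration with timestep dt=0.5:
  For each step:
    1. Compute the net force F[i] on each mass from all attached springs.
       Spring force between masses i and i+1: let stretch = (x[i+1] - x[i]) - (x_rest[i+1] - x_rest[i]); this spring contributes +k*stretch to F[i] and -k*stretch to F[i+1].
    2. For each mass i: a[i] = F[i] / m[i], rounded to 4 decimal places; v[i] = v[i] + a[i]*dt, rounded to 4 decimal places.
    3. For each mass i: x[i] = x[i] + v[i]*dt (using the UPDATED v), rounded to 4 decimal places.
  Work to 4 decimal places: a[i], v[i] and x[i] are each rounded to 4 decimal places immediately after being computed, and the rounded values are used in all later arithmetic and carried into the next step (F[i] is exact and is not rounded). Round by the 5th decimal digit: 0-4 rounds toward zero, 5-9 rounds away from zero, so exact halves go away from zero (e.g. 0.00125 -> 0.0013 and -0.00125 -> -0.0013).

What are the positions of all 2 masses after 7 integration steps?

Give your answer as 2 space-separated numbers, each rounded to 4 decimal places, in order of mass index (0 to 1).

Answer: 6.0000 12.0000

Derivation:
Step 0: x=[6.0000 12.0000] v=[0.0000 0.0000]
Step 1: x=[7.0000 11.0000] v=[2.0000 -2.0000]
Step 2: x=[7.0000 11.0000] v=[0.0000 0.0000]
Step 3: x=[6.0000 12.0000] v=[-2.0000 2.0000]
Step 4: x=[6.0000 12.0000] v=[0.0000 0.0000]
Step 5: x=[7.0000 11.0000] v=[2.0000 -2.0000]
Step 6: x=[7.0000 11.0000] v=[0.0000 0.0000]
Step 7: x=[6.0000 12.0000] v=[-2.0000 2.0000]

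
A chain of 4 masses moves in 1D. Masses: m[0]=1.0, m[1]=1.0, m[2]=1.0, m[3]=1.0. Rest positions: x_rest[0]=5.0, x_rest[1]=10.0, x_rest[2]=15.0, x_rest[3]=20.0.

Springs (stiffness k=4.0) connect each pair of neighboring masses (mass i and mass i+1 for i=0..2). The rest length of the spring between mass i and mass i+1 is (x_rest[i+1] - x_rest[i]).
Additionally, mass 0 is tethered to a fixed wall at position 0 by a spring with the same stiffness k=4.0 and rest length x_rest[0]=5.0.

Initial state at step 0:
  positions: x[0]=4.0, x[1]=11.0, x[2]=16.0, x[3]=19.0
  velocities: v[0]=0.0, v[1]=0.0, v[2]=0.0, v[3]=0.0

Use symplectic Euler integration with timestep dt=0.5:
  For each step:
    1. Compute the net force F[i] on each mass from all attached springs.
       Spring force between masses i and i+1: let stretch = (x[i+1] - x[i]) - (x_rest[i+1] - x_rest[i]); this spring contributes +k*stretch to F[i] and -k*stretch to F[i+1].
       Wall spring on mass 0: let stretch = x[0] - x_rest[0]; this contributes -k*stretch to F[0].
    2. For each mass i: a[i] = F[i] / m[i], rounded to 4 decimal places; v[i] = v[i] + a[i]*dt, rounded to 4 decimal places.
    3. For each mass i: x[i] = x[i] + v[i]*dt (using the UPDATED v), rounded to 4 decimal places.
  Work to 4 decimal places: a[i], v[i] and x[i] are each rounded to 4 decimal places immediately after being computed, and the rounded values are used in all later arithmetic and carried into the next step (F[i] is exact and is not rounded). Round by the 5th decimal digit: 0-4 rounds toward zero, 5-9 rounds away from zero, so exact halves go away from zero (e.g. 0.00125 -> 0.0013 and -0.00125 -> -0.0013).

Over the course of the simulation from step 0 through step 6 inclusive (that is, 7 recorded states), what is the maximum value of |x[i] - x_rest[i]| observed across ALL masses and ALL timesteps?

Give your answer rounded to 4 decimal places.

Answer: 2.0000

Derivation:
Step 0: x=[4.0000 11.0000 16.0000 19.0000] v=[0.0000 0.0000 0.0000 0.0000]
Step 1: x=[7.0000 9.0000 14.0000 21.0000] v=[6.0000 -4.0000 -4.0000 4.0000]
Step 2: x=[5.0000 10.0000 14.0000 21.0000] v=[-4.0000 2.0000 0.0000 0.0000]
Step 3: x=[3.0000 10.0000 17.0000 19.0000] v=[-4.0000 0.0000 6.0000 -4.0000]
Step 4: x=[5.0000 10.0000 15.0000 20.0000] v=[4.0000 0.0000 -4.0000 2.0000]
Step 5: x=[7.0000 10.0000 13.0000 21.0000] v=[4.0000 0.0000 -4.0000 2.0000]
Step 6: x=[5.0000 10.0000 16.0000 19.0000] v=[-4.0000 0.0000 6.0000 -4.0000]
Max displacement = 2.0000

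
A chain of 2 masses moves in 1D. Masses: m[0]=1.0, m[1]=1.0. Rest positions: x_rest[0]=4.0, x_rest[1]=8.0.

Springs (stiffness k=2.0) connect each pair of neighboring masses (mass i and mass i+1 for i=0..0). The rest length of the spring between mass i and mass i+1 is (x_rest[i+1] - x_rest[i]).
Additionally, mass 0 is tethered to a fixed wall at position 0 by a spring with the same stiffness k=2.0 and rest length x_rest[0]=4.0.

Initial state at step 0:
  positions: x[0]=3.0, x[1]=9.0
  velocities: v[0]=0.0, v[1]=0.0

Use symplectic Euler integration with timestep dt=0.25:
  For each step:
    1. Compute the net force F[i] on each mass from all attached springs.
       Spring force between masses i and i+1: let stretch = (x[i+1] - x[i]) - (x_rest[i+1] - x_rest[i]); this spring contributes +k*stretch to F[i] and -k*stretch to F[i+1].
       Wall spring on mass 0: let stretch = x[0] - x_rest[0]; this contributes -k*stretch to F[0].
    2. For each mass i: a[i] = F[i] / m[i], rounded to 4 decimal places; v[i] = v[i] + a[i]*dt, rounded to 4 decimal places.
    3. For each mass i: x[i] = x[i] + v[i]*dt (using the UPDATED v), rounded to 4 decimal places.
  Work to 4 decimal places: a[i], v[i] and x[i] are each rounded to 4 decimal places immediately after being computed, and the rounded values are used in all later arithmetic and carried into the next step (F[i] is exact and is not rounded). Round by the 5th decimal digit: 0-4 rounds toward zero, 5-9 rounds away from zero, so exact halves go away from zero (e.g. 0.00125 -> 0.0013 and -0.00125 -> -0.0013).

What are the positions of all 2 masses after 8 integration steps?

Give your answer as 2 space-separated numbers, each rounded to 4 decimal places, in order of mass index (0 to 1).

Step 0: x=[3.0000 9.0000] v=[0.0000 0.0000]
Step 1: x=[3.3750 8.7500] v=[1.5000 -1.0000]
Step 2: x=[4.0000 8.3281] v=[2.5000 -1.6875]
Step 3: x=[4.6660 7.8652] v=[2.6641 -1.8516]
Step 4: x=[5.1487 7.5024] v=[1.9307 -1.4512]
Step 5: x=[5.2820 7.3454] v=[0.5332 -0.6281]
Step 6: x=[5.0130 7.4305] v=[-1.0761 0.3402]
Step 7: x=[4.4195 7.7134] v=[-2.3739 1.1315]
Step 8: x=[3.6853 8.0846] v=[-2.9367 1.4846]

Answer: 3.6853 8.0846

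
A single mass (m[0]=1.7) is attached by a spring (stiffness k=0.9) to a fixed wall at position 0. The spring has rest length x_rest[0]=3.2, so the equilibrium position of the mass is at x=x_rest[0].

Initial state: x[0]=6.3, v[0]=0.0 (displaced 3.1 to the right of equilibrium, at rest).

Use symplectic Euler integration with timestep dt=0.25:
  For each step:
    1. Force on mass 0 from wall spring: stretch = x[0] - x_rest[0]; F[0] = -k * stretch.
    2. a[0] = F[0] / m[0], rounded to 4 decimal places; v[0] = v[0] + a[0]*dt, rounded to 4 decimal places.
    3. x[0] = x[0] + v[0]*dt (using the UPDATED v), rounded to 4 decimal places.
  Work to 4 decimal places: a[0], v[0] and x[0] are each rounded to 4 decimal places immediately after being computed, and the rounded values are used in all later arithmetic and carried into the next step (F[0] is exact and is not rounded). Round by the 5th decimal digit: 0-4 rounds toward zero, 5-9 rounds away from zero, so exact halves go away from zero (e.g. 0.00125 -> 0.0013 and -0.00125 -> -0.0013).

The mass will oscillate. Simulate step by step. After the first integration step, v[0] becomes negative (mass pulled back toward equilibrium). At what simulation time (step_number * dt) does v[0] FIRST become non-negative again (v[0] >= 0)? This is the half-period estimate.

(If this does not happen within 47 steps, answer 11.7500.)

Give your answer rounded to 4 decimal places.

Answer: 4.5000

Derivation:
Step 0: x=[6.3000] v=[0.0000]
Step 1: x=[6.1974] v=[-0.4103]
Step 2: x=[5.9957] v=[-0.8070]
Step 3: x=[5.7015] v=[-1.1770]
Step 4: x=[5.3245] v=[-1.5081]
Step 5: x=[4.8772] v=[-1.7893]
Step 6: x=[4.3744] v=[-2.0113]
Step 7: x=[3.8327] v=[-2.1667]
Step 8: x=[3.2701] v=[-2.2505]
Step 9: x=[2.7052] v=[-2.2598]
Step 10: x=[2.1566] v=[-2.1943]
Step 11: x=[1.6426] v=[-2.0562]
Step 12: x=[1.1801] v=[-1.8501]
Step 13: x=[0.7844] v=[-1.5828]
Step 14: x=[0.4686] v=[-1.2631]
Step 15: x=[0.2432] v=[-0.9016]
Step 16: x=[0.1156] v=[-0.5103]
Step 17: x=[0.0901] v=[-0.1021]
Step 18: x=[0.1675] v=[0.3095]
First v>=0 after going negative at step 18, time=4.5000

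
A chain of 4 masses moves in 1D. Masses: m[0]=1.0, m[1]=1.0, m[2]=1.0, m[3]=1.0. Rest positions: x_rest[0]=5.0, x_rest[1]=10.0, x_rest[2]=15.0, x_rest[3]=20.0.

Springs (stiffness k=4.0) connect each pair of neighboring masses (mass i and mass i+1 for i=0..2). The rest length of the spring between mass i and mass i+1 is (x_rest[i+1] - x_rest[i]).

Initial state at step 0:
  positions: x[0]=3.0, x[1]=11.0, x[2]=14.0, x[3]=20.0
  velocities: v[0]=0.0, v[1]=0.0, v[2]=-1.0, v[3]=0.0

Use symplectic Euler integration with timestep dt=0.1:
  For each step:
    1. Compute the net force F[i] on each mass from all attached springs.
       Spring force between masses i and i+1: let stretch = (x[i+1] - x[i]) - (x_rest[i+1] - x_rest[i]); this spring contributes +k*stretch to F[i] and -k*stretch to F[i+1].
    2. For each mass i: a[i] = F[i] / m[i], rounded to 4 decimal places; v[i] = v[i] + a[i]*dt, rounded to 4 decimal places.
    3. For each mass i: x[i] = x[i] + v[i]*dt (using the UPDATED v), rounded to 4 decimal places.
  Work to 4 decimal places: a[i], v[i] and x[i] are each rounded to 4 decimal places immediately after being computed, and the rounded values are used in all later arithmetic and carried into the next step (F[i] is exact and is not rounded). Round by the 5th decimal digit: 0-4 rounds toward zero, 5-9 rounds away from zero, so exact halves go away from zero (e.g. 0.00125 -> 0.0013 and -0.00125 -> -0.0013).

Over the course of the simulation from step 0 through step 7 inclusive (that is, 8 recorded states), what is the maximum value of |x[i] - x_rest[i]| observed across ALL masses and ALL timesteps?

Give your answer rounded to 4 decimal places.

Step 0: x=[3.0000 11.0000 14.0000 20.0000] v=[0.0000 0.0000 -1.0000 0.0000]
Step 1: x=[3.1200 10.8000 14.0200 19.9600] v=[1.2000 -2.0000 0.2000 -0.4000]
Step 2: x=[3.3472 10.4216 14.1488 19.8824] v=[2.2720 -3.7840 1.2880 -0.7760]
Step 3: x=[3.6574 9.9093 14.3579 19.7755] v=[3.1018 -5.1229 2.0906 -1.0694]
Step 4: x=[4.0177 9.3249 14.6057 19.6519] v=[3.6026 -5.8442 2.4782 -1.2364]
Step 5: x=[4.3903 8.7394 14.8441 19.5264] v=[3.7255 -5.8548 2.3844 -1.2549]
Step 6: x=[4.7368 8.2241 15.0256 19.4136] v=[3.4651 -5.1526 1.8154 -1.1278]
Step 7: x=[5.0228 7.8414 15.1106 19.3253] v=[2.8600 -3.8269 0.8500 -0.8830]
Max displacement = 2.1586

Answer: 2.1586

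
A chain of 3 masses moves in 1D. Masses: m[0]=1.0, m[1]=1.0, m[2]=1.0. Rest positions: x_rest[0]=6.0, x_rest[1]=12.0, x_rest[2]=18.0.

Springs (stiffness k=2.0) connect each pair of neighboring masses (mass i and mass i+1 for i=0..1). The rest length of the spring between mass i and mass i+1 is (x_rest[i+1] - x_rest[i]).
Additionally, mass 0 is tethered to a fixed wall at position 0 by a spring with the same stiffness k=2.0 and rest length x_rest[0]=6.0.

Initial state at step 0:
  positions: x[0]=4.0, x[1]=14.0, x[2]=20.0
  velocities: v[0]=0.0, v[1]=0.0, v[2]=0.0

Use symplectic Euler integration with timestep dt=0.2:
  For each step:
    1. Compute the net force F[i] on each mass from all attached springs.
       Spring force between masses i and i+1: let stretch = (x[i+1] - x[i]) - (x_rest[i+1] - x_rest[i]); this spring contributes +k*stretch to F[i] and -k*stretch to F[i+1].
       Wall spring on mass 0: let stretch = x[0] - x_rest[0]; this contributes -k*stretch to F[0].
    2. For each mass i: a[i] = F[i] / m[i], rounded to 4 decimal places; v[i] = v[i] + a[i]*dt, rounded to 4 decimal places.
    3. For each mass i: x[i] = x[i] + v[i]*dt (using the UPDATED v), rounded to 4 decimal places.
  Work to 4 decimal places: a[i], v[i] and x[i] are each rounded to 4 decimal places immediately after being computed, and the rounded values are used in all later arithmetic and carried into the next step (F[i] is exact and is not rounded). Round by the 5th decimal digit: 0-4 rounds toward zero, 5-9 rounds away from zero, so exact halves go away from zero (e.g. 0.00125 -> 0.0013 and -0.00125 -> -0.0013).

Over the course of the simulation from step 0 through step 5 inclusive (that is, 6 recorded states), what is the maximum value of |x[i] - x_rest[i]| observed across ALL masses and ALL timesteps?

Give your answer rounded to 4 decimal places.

Answer: 2.2253

Derivation:
Step 0: x=[4.0000 14.0000 20.0000] v=[0.0000 0.0000 0.0000]
Step 1: x=[4.4800 13.6800 20.0000] v=[2.4000 -1.6000 0.0000]
Step 2: x=[5.3376 13.1296 19.9744] v=[4.2880 -2.7520 -0.1280]
Step 3: x=[6.3916 12.5034 19.8812] v=[5.2698 -3.1309 -0.4659]
Step 4: x=[7.4232 11.9785 19.6778] v=[5.1579 -2.6245 -1.0170]
Step 5: x=[8.2253 11.7051 19.3385] v=[4.0107 -1.3669 -1.6967]
Max displacement = 2.2253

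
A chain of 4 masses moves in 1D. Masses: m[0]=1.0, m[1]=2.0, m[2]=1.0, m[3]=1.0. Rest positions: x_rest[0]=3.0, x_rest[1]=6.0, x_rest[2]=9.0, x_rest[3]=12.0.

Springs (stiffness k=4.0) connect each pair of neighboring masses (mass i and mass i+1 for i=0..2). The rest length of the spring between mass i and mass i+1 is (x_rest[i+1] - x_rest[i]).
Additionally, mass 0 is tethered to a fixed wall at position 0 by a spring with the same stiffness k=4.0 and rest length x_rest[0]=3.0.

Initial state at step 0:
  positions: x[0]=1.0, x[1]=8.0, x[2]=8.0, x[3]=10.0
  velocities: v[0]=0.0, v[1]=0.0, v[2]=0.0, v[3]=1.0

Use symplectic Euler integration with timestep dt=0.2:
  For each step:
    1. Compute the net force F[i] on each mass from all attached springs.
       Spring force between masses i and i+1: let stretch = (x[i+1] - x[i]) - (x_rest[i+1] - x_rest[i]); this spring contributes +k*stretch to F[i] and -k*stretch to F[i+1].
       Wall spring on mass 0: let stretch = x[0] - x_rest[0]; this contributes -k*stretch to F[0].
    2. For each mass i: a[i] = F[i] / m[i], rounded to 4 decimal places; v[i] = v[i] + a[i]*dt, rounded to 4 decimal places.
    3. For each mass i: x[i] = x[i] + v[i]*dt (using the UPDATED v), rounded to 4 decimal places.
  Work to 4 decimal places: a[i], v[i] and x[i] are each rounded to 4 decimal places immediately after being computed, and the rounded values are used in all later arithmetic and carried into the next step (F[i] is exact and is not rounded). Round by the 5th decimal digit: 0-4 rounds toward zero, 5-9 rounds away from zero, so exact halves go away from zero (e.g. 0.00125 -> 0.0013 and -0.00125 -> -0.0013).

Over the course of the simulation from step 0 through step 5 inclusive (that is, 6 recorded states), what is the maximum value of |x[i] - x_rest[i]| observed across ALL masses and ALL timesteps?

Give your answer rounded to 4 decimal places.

Step 0: x=[1.0000 8.0000 8.0000 10.0000] v=[0.0000 0.0000 0.0000 1.0000]
Step 1: x=[1.9600 7.4400 8.3200 10.3600] v=[4.8000 -2.8000 1.6000 1.8000]
Step 2: x=[3.4832 6.5120 8.8256 10.8736] v=[7.6160 -4.6400 2.5280 2.5680]
Step 3: x=[4.9337 5.5268 9.2887 11.5395] v=[7.2525 -4.9261 2.3155 3.3296]
Step 4: x=[5.6897 4.7951 9.5100 12.3253] v=[3.7800 -3.6586 1.1066 3.9290]
Step 5: x=[5.3922 4.5121 9.4274 13.1407] v=[-1.4874 -1.4148 -0.4131 4.0768]
Max displacement = 2.6897

Answer: 2.6897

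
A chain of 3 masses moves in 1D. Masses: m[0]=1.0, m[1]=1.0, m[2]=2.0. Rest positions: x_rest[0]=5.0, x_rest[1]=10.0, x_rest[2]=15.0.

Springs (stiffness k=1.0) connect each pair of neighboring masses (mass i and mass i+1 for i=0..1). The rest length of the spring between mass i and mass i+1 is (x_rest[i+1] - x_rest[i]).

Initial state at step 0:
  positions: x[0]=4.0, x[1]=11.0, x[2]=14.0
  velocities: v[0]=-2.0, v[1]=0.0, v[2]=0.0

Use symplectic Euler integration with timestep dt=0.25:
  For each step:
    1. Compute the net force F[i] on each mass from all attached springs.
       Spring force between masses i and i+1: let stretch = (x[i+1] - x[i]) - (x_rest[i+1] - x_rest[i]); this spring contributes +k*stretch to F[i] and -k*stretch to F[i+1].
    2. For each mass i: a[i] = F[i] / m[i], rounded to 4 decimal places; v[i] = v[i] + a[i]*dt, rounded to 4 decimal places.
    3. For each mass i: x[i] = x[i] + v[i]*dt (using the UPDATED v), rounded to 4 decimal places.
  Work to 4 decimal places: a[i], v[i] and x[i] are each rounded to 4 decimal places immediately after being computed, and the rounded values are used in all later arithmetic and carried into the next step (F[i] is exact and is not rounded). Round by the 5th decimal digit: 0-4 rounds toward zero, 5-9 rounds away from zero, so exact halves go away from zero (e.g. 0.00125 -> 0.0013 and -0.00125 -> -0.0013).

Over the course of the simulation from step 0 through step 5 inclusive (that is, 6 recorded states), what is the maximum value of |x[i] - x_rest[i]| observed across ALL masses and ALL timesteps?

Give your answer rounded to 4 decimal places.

Answer: 1.9532

Derivation:
Step 0: x=[4.0000 11.0000 14.0000] v=[-2.0000 0.0000 0.0000]
Step 1: x=[3.6250 10.7500 14.0625] v=[-1.5000 -1.0000 0.2500]
Step 2: x=[3.3828 10.2617 14.1778] v=[-0.9688 -1.9531 0.4610]
Step 3: x=[3.2580 9.5883 14.3269] v=[-0.4991 -2.6938 0.5965]
Step 4: x=[3.2164 8.8154 14.4842] v=[-0.1665 -3.0917 0.6292]
Step 5: x=[3.2122 8.0468 14.6206] v=[-0.0168 -3.0743 0.5456]
Max displacement = 1.9532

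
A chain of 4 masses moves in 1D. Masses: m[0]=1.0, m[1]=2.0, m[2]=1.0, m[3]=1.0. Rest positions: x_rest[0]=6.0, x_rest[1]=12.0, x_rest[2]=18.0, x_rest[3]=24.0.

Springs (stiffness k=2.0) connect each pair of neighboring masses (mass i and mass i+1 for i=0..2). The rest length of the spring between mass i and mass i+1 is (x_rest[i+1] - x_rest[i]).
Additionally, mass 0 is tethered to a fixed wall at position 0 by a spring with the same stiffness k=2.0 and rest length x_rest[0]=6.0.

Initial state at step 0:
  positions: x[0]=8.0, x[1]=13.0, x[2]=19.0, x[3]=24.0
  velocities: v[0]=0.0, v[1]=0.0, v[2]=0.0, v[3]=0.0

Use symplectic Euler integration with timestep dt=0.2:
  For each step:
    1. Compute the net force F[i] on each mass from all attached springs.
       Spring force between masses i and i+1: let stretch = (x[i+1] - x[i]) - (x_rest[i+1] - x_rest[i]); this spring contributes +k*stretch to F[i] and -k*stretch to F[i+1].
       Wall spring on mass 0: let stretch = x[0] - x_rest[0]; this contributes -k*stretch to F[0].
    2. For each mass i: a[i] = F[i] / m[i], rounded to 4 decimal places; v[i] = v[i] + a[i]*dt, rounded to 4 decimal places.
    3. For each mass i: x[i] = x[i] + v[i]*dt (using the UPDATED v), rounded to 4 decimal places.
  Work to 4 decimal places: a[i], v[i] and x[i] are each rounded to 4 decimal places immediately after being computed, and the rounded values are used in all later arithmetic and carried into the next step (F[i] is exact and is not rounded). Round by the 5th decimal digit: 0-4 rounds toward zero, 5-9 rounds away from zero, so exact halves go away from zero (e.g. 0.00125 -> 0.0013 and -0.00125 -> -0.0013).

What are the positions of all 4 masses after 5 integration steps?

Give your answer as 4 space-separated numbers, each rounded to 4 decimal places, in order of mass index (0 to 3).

Answer: 5.6476 13.1400 18.4321 24.8247

Derivation:
Step 0: x=[8.0000 13.0000 19.0000 24.0000] v=[0.0000 0.0000 0.0000 0.0000]
Step 1: x=[7.7600 13.0400 18.9200 24.0800] v=[-1.2000 0.2000 -0.4000 0.4000]
Step 2: x=[7.3216 13.1040 18.7824 24.2272] v=[-2.1920 0.3200 -0.6880 0.7360]
Step 3: x=[6.7601 13.1638 18.6261 24.4188] v=[-2.8077 0.2992 -0.7814 0.9581]
Step 4: x=[6.1700 13.1860 18.4963 24.6270] v=[-2.9503 0.1109 -0.6492 1.0410]
Step 5: x=[5.6476 13.1400 18.4321 24.8247] v=[-2.6119 -0.2302 -0.3210 0.9887]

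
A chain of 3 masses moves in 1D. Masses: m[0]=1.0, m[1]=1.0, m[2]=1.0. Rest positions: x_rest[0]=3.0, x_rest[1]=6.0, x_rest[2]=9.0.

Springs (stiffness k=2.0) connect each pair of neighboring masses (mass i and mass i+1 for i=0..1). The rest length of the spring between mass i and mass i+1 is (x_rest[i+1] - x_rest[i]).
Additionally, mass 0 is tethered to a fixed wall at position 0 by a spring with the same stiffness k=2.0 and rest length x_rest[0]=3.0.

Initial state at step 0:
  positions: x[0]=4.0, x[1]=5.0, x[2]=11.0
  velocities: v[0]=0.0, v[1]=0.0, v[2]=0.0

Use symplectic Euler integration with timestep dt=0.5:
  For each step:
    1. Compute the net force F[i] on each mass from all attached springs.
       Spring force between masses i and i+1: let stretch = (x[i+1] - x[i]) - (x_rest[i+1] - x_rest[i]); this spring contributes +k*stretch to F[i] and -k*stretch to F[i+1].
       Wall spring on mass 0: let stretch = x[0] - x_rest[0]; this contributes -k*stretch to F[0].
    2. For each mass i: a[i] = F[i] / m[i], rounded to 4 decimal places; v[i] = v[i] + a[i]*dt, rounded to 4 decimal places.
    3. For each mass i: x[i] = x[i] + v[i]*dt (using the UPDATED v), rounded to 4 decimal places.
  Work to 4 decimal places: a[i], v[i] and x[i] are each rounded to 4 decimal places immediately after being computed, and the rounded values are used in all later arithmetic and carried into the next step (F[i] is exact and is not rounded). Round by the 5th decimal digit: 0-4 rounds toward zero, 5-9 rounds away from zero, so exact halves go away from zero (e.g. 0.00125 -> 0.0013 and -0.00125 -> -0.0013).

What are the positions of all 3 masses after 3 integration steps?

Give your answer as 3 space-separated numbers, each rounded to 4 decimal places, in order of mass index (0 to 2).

Step 0: x=[4.0000 5.0000 11.0000] v=[0.0000 0.0000 0.0000]
Step 1: x=[2.5000 7.5000 9.5000] v=[-3.0000 5.0000 -3.0000]
Step 2: x=[2.2500 8.5000 8.5000] v=[-0.5000 2.0000 -2.0000]
Step 3: x=[4.0000 6.3750 9.0000] v=[3.5000 -4.2500 1.0000]

Answer: 4.0000 6.3750 9.0000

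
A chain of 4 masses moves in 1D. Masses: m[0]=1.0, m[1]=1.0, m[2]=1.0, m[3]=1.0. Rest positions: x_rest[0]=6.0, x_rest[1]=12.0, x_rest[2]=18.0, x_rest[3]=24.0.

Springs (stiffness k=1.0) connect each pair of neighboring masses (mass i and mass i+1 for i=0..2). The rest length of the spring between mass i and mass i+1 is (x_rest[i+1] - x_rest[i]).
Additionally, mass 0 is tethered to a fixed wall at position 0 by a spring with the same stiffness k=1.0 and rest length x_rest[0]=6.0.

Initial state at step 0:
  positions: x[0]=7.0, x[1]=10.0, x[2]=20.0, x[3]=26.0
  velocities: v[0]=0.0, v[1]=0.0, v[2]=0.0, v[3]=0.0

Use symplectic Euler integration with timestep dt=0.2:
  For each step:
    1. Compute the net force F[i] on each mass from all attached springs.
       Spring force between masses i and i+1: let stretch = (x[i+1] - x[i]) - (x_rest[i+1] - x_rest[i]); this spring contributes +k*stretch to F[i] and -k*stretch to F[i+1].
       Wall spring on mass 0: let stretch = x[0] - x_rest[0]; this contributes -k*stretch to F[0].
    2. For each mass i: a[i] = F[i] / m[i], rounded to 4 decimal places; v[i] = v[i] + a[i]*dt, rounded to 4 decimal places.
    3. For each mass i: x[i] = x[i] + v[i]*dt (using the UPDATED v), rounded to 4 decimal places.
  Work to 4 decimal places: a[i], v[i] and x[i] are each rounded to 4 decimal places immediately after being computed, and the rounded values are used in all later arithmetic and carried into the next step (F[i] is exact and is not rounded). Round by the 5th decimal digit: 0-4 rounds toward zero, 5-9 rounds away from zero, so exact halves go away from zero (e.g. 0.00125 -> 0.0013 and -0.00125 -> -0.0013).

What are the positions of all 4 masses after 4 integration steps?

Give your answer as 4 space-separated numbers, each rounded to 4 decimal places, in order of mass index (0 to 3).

Step 0: x=[7.0000 10.0000 20.0000 26.0000] v=[0.0000 0.0000 0.0000 0.0000]
Step 1: x=[6.8400 10.2800 19.8400 26.0000] v=[-0.8000 1.4000 -0.8000 0.0000]
Step 2: x=[6.5440 10.8048 19.5440 25.9936] v=[-1.4800 2.6240 -1.4800 -0.0320]
Step 3: x=[6.1567 11.5087 19.1564 25.9692] v=[-1.9366 3.5197 -1.9379 -0.1219]
Step 4: x=[5.7372 12.3045 18.7354 25.9123] v=[-2.0975 3.9788 -2.1049 -0.2845]

Answer: 5.7372 12.3045 18.7354 25.9123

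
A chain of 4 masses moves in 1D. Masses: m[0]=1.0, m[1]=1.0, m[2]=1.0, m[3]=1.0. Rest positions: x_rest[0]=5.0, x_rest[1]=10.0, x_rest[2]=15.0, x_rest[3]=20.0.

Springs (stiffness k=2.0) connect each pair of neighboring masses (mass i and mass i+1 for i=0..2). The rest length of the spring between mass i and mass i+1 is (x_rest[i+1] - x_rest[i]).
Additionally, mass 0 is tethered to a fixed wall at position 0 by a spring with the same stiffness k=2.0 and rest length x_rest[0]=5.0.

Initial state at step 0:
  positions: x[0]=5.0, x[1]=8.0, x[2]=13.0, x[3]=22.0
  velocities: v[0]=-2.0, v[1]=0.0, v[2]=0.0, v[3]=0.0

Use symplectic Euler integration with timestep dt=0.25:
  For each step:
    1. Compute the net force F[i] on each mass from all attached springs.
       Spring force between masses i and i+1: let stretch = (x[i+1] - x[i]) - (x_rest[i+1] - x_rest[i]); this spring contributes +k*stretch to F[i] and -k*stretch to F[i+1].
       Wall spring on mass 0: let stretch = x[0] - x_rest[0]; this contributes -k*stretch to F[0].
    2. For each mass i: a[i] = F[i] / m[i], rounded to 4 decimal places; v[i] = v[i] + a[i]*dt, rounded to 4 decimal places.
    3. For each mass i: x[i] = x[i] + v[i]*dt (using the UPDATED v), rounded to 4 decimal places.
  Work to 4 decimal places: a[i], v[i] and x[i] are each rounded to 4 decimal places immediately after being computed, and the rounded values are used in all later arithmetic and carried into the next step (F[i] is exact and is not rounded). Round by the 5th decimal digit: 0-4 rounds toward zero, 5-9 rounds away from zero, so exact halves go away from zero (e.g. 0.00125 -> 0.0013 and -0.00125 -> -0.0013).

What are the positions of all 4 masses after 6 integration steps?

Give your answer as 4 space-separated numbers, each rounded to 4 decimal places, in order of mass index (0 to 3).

Answer: 3.9390 10.2997 15.8649 17.7161

Derivation:
Step 0: x=[5.0000 8.0000 13.0000 22.0000] v=[-2.0000 0.0000 0.0000 0.0000]
Step 1: x=[4.2500 8.2500 13.5000 21.5000] v=[-3.0000 1.0000 2.0000 -2.0000]
Step 2: x=[3.4688 8.6563 14.3438 20.6250] v=[-3.1250 1.6250 3.3750 -3.5000]
Step 3: x=[2.9024 9.1251 15.2618 19.5899] v=[-2.2657 1.8750 3.6719 -4.1406]
Step 4: x=[2.7510 9.5831 15.9537 18.6387] v=[-0.6056 1.8320 2.7676 -3.8047]
Step 5: x=[3.1098 9.9834 16.1849 17.9769] v=[1.4350 1.6013 0.9248 -2.6472]
Step 6: x=[3.9390 10.2997 15.8649 17.7161] v=[3.3169 1.2653 -1.2800 -1.0432]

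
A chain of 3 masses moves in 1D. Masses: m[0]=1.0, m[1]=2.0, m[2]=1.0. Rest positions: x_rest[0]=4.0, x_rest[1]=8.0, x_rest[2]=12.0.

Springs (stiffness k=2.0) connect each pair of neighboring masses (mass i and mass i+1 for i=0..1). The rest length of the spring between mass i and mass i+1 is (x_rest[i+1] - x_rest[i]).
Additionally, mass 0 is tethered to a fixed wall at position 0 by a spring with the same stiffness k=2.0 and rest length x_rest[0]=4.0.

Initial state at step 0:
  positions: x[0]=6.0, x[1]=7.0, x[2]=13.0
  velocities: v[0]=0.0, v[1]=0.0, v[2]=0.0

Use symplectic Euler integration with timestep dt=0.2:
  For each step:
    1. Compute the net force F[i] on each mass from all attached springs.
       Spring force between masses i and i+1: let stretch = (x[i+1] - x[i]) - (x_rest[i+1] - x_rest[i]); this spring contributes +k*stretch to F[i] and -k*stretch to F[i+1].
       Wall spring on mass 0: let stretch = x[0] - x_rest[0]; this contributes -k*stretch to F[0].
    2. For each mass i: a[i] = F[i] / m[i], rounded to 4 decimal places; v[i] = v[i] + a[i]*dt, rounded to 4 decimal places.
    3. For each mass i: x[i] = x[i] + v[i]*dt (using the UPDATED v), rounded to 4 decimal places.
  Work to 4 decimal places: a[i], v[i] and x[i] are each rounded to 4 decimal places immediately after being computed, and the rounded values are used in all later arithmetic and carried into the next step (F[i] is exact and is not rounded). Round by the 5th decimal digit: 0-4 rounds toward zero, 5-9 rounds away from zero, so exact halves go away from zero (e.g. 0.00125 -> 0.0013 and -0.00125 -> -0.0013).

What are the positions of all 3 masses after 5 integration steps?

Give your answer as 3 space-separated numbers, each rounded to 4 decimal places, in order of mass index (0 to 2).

Step 0: x=[6.0000 7.0000 13.0000] v=[0.0000 0.0000 0.0000]
Step 1: x=[5.6000 7.2000 12.8400] v=[-2.0000 1.0000 -0.8000]
Step 2: x=[4.8800 7.5616 12.5488] v=[-3.6000 1.8080 -1.4560]
Step 3: x=[3.9841 8.0154 12.1786] v=[-4.4794 2.2691 -1.8509]
Step 4: x=[3.0920 8.4745 11.7954] v=[-4.4605 2.2955 -1.9162]
Step 5: x=[2.3831 8.8511 11.4665] v=[-3.5443 1.8832 -1.6446]

Answer: 2.3831 8.8511 11.4665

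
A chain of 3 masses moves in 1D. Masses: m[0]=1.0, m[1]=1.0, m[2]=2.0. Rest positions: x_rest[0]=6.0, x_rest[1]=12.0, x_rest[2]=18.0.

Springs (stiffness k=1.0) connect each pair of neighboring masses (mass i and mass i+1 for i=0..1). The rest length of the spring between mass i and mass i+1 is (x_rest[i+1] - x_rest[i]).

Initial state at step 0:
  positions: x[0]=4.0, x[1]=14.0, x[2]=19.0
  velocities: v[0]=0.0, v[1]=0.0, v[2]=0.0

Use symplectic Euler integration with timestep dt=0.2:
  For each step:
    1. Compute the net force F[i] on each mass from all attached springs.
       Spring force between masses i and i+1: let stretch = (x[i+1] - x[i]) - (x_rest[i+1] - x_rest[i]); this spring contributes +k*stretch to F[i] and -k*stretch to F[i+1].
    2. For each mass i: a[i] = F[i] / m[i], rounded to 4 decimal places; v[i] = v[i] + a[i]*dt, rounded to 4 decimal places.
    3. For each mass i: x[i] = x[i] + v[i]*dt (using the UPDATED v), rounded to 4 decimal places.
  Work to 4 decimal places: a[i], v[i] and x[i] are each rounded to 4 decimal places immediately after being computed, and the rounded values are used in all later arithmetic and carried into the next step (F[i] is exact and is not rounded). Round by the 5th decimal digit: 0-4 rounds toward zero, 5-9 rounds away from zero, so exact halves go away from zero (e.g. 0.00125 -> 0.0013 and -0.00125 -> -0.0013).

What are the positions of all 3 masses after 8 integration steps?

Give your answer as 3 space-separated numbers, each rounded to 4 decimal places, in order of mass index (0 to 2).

Step 0: x=[4.0000 14.0000 19.0000] v=[0.0000 0.0000 0.0000]
Step 1: x=[4.1600 13.8000 19.0200] v=[0.8000 -1.0000 0.1000]
Step 2: x=[4.4656 13.4232 19.0556] v=[1.5280 -1.8840 0.1780]
Step 3: x=[4.8895 12.9134 19.0986] v=[2.1195 -2.5490 0.2148]
Step 4: x=[5.3944 12.3301 19.1379] v=[2.5243 -2.9167 0.1963]
Step 5: x=[5.9367 11.7416 19.1610] v=[2.7114 -2.9423 0.1155]
Step 6: x=[6.4712 11.2177 19.1557] v=[2.6724 -2.6194 -0.0264]
Step 7: x=[6.9555 10.8215 19.1117] v=[2.4217 -1.9811 -0.2202]
Step 8: x=[7.3545 10.6022 19.0219] v=[1.9949 -1.0963 -0.4492]

Answer: 7.3545 10.6022 19.0219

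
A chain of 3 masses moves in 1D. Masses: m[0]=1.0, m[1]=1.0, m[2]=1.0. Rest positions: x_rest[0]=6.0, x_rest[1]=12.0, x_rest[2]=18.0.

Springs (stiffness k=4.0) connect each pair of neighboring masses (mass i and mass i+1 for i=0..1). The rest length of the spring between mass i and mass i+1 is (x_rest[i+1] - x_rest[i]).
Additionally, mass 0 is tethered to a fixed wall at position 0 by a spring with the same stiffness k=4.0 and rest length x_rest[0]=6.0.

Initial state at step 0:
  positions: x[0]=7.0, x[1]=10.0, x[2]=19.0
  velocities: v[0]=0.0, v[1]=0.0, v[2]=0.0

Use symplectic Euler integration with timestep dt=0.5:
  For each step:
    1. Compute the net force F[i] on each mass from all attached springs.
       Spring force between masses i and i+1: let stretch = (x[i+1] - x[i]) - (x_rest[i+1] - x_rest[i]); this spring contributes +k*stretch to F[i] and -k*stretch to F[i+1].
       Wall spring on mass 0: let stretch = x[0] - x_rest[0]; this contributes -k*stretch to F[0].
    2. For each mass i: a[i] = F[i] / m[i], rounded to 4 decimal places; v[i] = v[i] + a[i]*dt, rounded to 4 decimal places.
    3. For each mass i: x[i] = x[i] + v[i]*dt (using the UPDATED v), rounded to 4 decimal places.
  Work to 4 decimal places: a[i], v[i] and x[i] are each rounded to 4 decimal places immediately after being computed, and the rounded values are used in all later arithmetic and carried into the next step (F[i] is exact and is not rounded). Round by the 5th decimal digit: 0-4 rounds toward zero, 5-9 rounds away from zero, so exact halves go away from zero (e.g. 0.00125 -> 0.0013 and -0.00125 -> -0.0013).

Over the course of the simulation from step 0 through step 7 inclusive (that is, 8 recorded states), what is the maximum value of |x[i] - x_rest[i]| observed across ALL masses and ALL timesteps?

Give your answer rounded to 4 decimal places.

Answer: 4.0000

Derivation:
Step 0: x=[7.0000 10.0000 19.0000] v=[0.0000 0.0000 0.0000]
Step 1: x=[3.0000 16.0000 16.0000] v=[-8.0000 12.0000 -6.0000]
Step 2: x=[9.0000 9.0000 19.0000] v=[12.0000 -14.0000 6.0000]
Step 3: x=[6.0000 12.0000 18.0000] v=[-6.0000 6.0000 -2.0000]
Step 4: x=[3.0000 15.0000 17.0000] v=[-6.0000 6.0000 -2.0000]
Step 5: x=[9.0000 8.0000 20.0000] v=[12.0000 -14.0000 6.0000]
Step 6: x=[5.0000 14.0000 17.0000] v=[-8.0000 12.0000 -6.0000]
Step 7: x=[5.0000 14.0000 17.0000] v=[0.0000 0.0000 0.0000]
Max displacement = 4.0000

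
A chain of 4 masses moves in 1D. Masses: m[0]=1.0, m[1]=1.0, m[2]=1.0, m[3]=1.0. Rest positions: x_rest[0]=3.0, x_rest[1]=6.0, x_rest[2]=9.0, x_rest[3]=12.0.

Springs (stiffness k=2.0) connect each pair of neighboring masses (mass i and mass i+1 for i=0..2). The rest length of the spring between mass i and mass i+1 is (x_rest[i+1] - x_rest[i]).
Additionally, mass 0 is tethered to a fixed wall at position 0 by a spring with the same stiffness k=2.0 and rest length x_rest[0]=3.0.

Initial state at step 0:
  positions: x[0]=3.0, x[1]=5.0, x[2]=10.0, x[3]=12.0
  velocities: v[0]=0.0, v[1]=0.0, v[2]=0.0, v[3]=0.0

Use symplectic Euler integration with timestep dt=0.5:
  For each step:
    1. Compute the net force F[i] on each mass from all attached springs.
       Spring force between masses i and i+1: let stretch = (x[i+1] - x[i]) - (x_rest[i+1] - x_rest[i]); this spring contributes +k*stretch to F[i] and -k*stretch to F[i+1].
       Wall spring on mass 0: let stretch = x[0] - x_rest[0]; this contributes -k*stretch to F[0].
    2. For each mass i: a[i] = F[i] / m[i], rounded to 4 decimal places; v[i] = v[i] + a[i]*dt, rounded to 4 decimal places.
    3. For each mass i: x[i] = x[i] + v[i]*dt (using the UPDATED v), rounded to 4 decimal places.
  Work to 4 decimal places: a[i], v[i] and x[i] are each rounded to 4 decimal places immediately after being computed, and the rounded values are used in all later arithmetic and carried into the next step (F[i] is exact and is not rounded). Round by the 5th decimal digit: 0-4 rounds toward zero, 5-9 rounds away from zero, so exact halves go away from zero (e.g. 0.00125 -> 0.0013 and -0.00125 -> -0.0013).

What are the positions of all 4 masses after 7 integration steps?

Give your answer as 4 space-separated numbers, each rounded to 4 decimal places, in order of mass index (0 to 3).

Answer: 2.8750 5.7891 8.7266 12.3594

Derivation:
Step 0: x=[3.0000 5.0000 10.0000 12.0000] v=[0.0000 0.0000 0.0000 0.0000]
Step 1: x=[2.5000 6.5000 8.5000 12.5000] v=[-1.0000 3.0000 -3.0000 1.0000]
Step 2: x=[2.7500 7.0000 8.0000 12.5000] v=[0.5000 1.0000 -1.0000 0.0000]
Step 3: x=[3.7500 5.8750 9.2500 11.7500] v=[2.0000 -2.2500 2.5000 -1.5000]
Step 4: x=[3.9375 5.3750 10.0625 11.2500] v=[0.3750 -1.0000 1.6250 -1.0000]
Step 5: x=[2.8750 6.5000 9.1250 11.6563] v=[-2.1250 2.2500 -1.8750 0.8125]
Step 6: x=[2.1875 7.1250 8.1407 12.2969] v=[-1.3750 1.2500 -1.9687 1.2812]
Step 7: x=[2.8750 5.7891 8.7266 12.3594] v=[1.3750 -2.6718 1.1718 0.1250]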